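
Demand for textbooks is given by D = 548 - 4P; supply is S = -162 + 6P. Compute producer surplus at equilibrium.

Producer surplus = 5808

Equilibrium: 548 - 4P = -162 + 6P gives P* = 71, Q* = 264.
Supply starts at P = 27 (where S = 0).
PS = ½(71 − 27)(264) = 5808.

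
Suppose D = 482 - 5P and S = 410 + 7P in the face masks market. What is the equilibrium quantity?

Set D = S: 482 - 5P = 410 + 7P.
72 = 12P, so P* = 6.
Q* = 482 − 5(6) = 452.

Q* = 452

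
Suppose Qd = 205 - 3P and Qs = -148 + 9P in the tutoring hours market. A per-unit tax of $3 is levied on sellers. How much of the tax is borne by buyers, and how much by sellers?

Pre-tax equilibrium: P* = 353/12, Q* = 116.75.
Tax on sellers shifts supply to Qs = -148 + 9(P − 3) = -175 + 9P.
205 - 3P = -175 + 9P gives buyer price Pb = 95/3; sellers receive Ps = 95/3 − 3 = 86/3.
New quantity: Q = 205 − 3(95/3) = 110.
Buyer burden = 95/3 − 353/12 = 2.25; seller burden = 353/12 − 86/3 = 0.75.

Buyers bear $2.25, sellers bear $0.75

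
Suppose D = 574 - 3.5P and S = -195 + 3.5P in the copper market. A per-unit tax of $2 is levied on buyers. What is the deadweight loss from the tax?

Pre-tax equilibrium: P* = 769/7, Q* = 189.5.
Tax on buyers shifts demand to D = 574 − 3.5(P + 2) = 567 - 3.5P.
567 - 3.5P = -195 + 3.5P gives seller price Ps = 762/7; buyers pay Pb = 762/7 + 2 = 776/7.
New quantity: Q = 574 − 3.5(776/7) = 186.
DWL = ½ × 2 × (189.5 − 186) = 3.5.

Deadweight loss = 3.5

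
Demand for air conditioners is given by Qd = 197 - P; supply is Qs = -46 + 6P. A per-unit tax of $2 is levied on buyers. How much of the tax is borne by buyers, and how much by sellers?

Pre-tax equilibrium: P* = 243/7, Q* = 1136/7.
Tax on buyers shifts demand to Qd = 197 − 1(P + 2) = 195 - P.
195 - P = -46 + 6P gives seller price Ps = 241/7; buyers pay Pb = 241/7 + 2 = 255/7.
New quantity: Q = 197 − 1(255/7) = 1124/7.
Buyer burden = 255/7 − 243/7 = 12/7; seller burden = 243/7 − 241/7 = 2/7.

Buyers bear 12/7, sellers bear 2/7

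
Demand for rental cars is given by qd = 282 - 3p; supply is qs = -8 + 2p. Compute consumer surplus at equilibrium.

Consumer surplus = 1944

Equilibrium: 282 - 3p = -8 + 2p gives p* = 58, q* = 108.
Demand choke price (qd = 0): p = 94.
CS = ½(94 − 58)(108) = 1944.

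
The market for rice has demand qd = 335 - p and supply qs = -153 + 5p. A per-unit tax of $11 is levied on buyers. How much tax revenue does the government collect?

Pre-tax equilibrium: p* = 244/3, q* = 761/3.
Tax on buyers shifts demand to qd = 335 − 1(p + 11) = 324 - p.
324 - p = -153 + 5p gives seller price ps = 79.5; buyers pay pb = 79.5 + 11 = 90.5.
New quantity: q = 335 − 1(90.5) = 244.5.
Revenue = 11 × 244.5 = 2689.5.

Tax revenue = 2689.5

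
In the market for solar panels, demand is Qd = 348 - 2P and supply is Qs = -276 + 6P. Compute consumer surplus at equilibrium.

Consumer surplus = 9216

Equilibrium: 348 - 2P = -276 + 6P gives P* = 78, Q* = 192.
Demand choke price (Qd = 0): P = 174.
CS = ½(174 − 78)(192) = 9216.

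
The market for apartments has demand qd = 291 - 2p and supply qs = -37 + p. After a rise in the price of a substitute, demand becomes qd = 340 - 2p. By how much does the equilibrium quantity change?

Δq = 49/3

Original equilibrium: p* = 328/3, q* = 217/3.
New equilibrium: 340 - 2p = -37 + p, so 377 = 3p and p' = 377/3; q' = 340 − 2(377/3) = 266/3.
Change in quantity: 266/3 − 217/3 = 49/3.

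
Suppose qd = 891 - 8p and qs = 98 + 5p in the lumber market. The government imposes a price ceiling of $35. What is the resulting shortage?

Shortage = 338

Equilibrium price would be p* = 61, so the ceiling at 35 binds.
At p = 35: qd = 891 − 8(35) = 611, qs = 98 + 5(35) = 273.
Shortage = 611 − 273 = 338.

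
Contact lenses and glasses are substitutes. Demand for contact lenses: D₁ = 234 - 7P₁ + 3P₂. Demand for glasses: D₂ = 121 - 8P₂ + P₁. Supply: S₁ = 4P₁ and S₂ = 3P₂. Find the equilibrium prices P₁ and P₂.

Market 1: 234 - 7P₁ + 3P₂ = 4P₁ → 11P₁ - 3P₂ = 234.
Market 2: 11P₂ - P₁ = 121.
Eliminating P₂: 11×(1) + 3×(2) gives 118P₁ = 2937, so P₁ = 2937/118.
Back-substitute into (2): P₂ = (121 + 1×2937/118) / 11 = 1565/118.

P₁ = 2937/118, P₂ = 1565/118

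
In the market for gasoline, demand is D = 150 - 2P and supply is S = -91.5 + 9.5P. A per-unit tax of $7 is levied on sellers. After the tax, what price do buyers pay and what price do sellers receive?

Pre-tax equilibrium: P* = 21, Q* = 108.
Tax on sellers shifts supply to S = -91.5 + 9.5(P − 7) = -158 + 9.5P.
150 - 2P = -158 + 9.5P gives buyer price Pb = 616/23; sellers receive Ps = 616/23 − 7 = 455/23.
New quantity: Q = 150 − 2(616/23) = 2218/23.

Buyers pay 616/23, sellers receive 455/23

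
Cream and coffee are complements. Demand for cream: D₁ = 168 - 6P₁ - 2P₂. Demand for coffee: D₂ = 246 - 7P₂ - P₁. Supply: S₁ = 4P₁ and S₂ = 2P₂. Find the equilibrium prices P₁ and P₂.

Market 1: 168 - 6P₁ - 2P₂ = 4P₁ → 10P₁ + 2P₂ = 168.
Market 2: 9P₂ + P₁ = 246.
Eliminating P₂: 9×(1) − 2×(2) gives 88P₁ = 1020, so P₁ = 255/22.
Back-substitute into (2): P₂ = (246 − 1×255/22) / 9 = 573/22.

P₁ = 255/22, P₂ = 573/22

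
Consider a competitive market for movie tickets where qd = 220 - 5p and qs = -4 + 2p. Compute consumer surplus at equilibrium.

Consumer surplus = 360

Equilibrium: 220 - 5p = -4 + 2p gives p* = 32, q* = 60.
Demand choke price (qd = 0): p = 44.
CS = ½(44 − 32)(60) = 360.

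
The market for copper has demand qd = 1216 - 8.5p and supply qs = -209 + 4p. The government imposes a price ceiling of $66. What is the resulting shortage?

Shortage = 600

Equilibrium price would be p* = 114, so the ceiling at 66 binds.
At p = 66: qd = 1216 − 8.5(66) = 655, qs = -209 + 4(66) = 55.
Shortage = 655 − 55 = 600.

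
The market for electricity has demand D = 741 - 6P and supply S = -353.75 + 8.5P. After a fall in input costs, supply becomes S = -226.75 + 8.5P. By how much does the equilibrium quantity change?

Original equilibrium: P* = 75.5, Q* = 288.
New equilibrium: 741 - 6P = -226.75 + 8.5P, so 967.75 = 14.5P and P' = 3871/58; Q' = 741 − 6(3871/58) = 9876/29.
Change in quantity: 9876/29 − 288 = 1524/29.

ΔQ = 1524/29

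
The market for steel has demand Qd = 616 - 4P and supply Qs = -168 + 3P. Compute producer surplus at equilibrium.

Equilibrium: 616 - 4P = -168 + 3P gives P* = 112, Q* = 168.
Supply starts at P = 56 (where Qs = 0).
PS = ½(112 − 56)(168) = 4704.

Producer surplus = 4704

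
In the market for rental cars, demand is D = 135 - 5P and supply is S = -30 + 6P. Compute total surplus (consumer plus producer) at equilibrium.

Total surplus = 660

Equilibrium: 135 - 5P = -30 + 6P gives P* = 15, Q* = 60.
Demand choke price: P = 27; supply starts at P = 5.
CS = ½(27 − 15)(60) = 360; PS = ½(15 − 5)(60) = 300.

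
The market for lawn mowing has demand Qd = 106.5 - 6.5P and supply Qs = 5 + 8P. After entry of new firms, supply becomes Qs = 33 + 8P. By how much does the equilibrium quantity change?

ΔQ = 364/29

Original equilibrium: P* = 7, Q* = 61.
New equilibrium: 106.5 - 6.5P = 33 + 8P, so 73.5 = 14.5P and P' = 147/29; Q' = 106.5 − 6.5(147/29) = 2133/29.
Change in quantity: 2133/29 − 61 = 364/29.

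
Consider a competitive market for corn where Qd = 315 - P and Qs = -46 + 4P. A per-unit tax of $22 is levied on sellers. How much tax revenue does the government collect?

Tax revenue = 4954.4

Pre-tax equilibrium: P* = 72.2, Q* = 242.8.
Tax on sellers shifts supply to Qs = -46 + 4(P − 22) = -134 + 4P.
315 - P = -134 + 4P gives buyer price Pb = 89.8; sellers receive Ps = 89.8 − 22 = 67.8.
New quantity: Q = 315 − 1(89.8) = 225.2.
Revenue = 22 × 225.2 = 4954.4.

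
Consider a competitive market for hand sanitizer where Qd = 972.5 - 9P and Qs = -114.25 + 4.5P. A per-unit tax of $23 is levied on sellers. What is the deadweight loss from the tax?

Deadweight loss = 793.5

Pre-tax equilibrium: P* = 80.5, Q* = 248.
Tax on sellers shifts supply to Qs = -114.25 + 4.5(P − 23) = -217.75 + 4.5P.
972.5 - 9P = -217.75 + 4.5P gives buyer price Pb = 529/6; sellers receive Ps = 529/6 − 23 = 391/6.
New quantity: Q = 972.5 − 9(529/6) = 179.
DWL = ½ × 23 × (248 − 179) = 793.5.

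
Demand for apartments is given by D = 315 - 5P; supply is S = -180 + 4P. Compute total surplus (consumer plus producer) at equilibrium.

Equilibrium: 315 - 5P = -180 + 4P gives P* = 55, Q* = 40.
Demand choke price: P = 63; supply starts at P = 45.
CS = ½(63 − 55)(40) = 160; PS = ½(55 − 45)(40) = 200.

Total surplus = 360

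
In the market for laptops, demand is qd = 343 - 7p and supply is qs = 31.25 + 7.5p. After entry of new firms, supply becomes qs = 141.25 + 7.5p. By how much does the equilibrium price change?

Original equilibrium: p* = 21.5, q* = 192.5.
New equilibrium: 343 - 7p = 141.25 + 7.5p, so 201.75 = 14.5p and p' = 807/58; q' = 343 − 7(807/58) = 14245/58.
Change in price: 807/58 − 21.5 = -220/29.

Δp = -220/29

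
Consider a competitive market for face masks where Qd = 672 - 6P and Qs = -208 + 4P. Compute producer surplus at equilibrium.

Producer surplus = 2592

Equilibrium: 672 - 6P = -208 + 4P gives P* = 88, Q* = 144.
Supply starts at P = 52 (where Qs = 0).
PS = ½(88 − 52)(144) = 2592.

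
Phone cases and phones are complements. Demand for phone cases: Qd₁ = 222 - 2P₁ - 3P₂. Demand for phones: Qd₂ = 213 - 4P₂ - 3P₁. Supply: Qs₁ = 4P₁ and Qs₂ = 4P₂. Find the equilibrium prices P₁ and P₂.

Market 1: 222 - 2P₁ - 3P₂ = 4P₁ → 6P₁ + 3P₂ = 222.
Market 2: 8P₂ + 3P₁ = 213.
Eliminating P₂: 8×(1) − 3×(2) gives 39P₁ = 1137, so P₁ = 379/13.
Back-substitute into (2): P₂ = (213 − 3×379/13) / 8 = 204/13.

P₁ = 379/13, P₂ = 204/13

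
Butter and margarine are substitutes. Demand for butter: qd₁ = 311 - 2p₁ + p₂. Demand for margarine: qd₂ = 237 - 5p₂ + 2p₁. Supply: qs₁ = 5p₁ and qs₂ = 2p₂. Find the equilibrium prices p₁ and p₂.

p₁ = 2414/47, p₂ = 2281/47

Market 1: 311 - 2p₁ + p₂ = 5p₁ → 7p₁ - p₂ = 311.
Market 2: 7p₂ - 2p₁ = 237.
Eliminating p₂: 7×(1) + 1×(2) gives 47p₁ = 2414, so p₁ = 2414/47.
Back-substitute into (2): p₂ = (237 + 2×2414/47) / 7 = 2281/47.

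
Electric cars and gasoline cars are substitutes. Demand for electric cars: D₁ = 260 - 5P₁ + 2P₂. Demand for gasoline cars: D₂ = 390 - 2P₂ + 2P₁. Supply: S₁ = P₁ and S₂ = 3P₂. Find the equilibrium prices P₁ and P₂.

Market 1: 260 - 5P₁ + 2P₂ = P₁ → 6P₁ - 2P₂ = 260.
Market 2: 5P₂ - 2P₁ = 390.
Eliminating P₂: 5×(1) + 2×(2) gives 26P₁ = 2080, so P₁ = 80.
Back-substitute into (2): P₂ = (390 + 2×80) / 5 = 110.

P₁ = 80, P₂ = 110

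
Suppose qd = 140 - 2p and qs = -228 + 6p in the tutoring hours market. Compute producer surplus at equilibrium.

Producer surplus = 192

Equilibrium: 140 - 2p = -228 + 6p gives p* = 46, q* = 48.
Supply starts at p = 38 (where qs = 0).
PS = ½(46 − 38)(48) = 192.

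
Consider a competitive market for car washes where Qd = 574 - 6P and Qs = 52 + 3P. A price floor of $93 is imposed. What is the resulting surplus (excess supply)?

Surplus = 315

Equilibrium price would be P* = 58, so the floor at 93 binds.
At P = 93: Qd = 16, Qs = 331.
Surplus = 331 − 16 = 315.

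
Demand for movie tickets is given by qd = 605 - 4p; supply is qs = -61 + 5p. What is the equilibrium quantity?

q* = 309

Set qd = qs: 605 - 4p = -61 + 5p.
666 = 9p, so p* = 74.
q* = 605 − 4(74) = 309.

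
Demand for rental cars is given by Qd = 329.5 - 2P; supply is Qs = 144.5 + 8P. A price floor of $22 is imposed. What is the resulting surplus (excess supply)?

Equilibrium price would be P* = 18.5, so the floor at 22 binds.
At P = 22: Qd = 285.5, Qs = 320.5.
Surplus = 320.5 − 285.5 = 35.

Surplus = 35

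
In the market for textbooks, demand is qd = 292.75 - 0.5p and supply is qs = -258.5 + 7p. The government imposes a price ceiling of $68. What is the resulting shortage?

Shortage = 41.25

Equilibrium price would be p* = 73.5, so the ceiling at 68 binds.
At p = 68: qd = 292.75 − 0.5(68) = 258.75, qs = -258.5 + 7(68) = 217.5.
Shortage = 258.75 − 217.5 = 41.25.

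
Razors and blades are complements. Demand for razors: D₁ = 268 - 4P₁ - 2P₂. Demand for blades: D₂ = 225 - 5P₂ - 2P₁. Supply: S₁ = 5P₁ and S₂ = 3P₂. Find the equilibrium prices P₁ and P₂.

P₁ = 847/34, P₂ = 1489/68

Market 1: 268 - 4P₁ - 2P₂ = 5P₁ → 9P₁ + 2P₂ = 268.
Market 2: 8P₂ + 2P₁ = 225.
Eliminating P₂: 8×(1) − 2×(2) gives 68P₁ = 1694, so P₁ = 847/34.
Back-substitute into (2): P₂ = (225 − 2×847/34) / 8 = 1489/68.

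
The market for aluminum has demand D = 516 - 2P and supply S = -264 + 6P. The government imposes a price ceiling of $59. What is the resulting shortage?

Shortage = 308

Equilibrium price would be P* = 97.5, so the ceiling at 59 binds.
At P = 59: D = 516 − 2(59) = 398, S = -264 + 6(59) = 90.
Shortage = 398 − 90 = 308.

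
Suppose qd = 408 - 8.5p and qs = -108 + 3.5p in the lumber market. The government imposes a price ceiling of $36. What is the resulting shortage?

Equilibrium price would be p* = 43, so the ceiling at 36 binds.
At p = 36: qd = 408 − 8.5(36) = 102, qs = -108 + 3.5(36) = 18.
Shortage = 102 − 18 = 84.

Shortage = 84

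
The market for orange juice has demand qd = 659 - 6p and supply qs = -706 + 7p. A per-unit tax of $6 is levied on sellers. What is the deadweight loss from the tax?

Pre-tax equilibrium: p* = 105, q* = 29.
Tax on sellers shifts supply to qs = -706 + 7(p − 6) = -748 + 7p.
659 - 6p = -748 + 7p gives buyer price pb = 1407/13; sellers receive ps = 1407/13 − 6 = 1329/13.
New quantity: q = 659 − 6(1407/13) = 125/13.
DWL = ½ × 6 × (29 − 125/13) = 756/13.

Deadweight loss = 756/13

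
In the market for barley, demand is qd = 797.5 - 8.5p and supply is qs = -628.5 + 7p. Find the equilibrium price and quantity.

p* = 92, q* = 15.5

Set qd = qs: 797.5 - 8.5p = -628.5 + 7p.
1426 = 15.5p, so p* = 92.
q* = 797.5 − 8.5(92) = 15.5.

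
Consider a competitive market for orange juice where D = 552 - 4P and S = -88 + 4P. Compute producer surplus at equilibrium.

Producer surplus = 6728

Equilibrium: 552 - 4P = -88 + 4P gives P* = 80, Q* = 232.
Supply starts at P = 22 (where S = 0).
PS = ½(80 − 22)(232) = 6728.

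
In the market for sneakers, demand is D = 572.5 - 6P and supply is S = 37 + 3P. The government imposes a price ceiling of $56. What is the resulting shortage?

Shortage = 31.5

Equilibrium price would be P* = 59.5, so the ceiling at 56 binds.
At P = 56: D = 572.5 − 6(56) = 236.5, S = 37 + 3(56) = 205.
Shortage = 236.5 − 205 = 31.5.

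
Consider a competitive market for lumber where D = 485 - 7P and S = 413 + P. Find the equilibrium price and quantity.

P* = 9, Q* = 422

Set D = S: 485 - 7P = 413 + P.
72 = 8P, so P* = 9.
Q* = 485 − 7(9) = 422.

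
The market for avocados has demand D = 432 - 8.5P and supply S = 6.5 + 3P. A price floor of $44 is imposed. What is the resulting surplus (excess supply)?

Surplus = 80.5

Equilibrium price would be P* = 37, so the floor at 44 binds.
At P = 44: D = 58, S = 138.5.
Surplus = 138.5 − 58 = 80.5.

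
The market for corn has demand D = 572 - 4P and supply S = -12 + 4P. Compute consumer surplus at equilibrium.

Consumer surplus = 9800

Equilibrium: 572 - 4P = -12 + 4P gives P* = 73, Q* = 280.
Demand choke price (D = 0): P = 143.
CS = ½(143 − 73)(280) = 9800.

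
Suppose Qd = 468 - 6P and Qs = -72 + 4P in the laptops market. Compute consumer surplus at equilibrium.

Consumer surplus = 1728

Equilibrium: 468 - 6P = -72 + 4P gives P* = 54, Q* = 144.
Demand choke price (Qd = 0): P = 78.
CS = ½(78 − 54)(144) = 1728.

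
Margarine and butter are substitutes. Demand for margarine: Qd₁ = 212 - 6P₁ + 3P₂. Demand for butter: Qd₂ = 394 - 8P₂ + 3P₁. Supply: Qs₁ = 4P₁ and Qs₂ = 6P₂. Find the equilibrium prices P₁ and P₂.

Market 1: 212 - 6P₁ + 3P₂ = 4P₁ → 10P₁ - 3P₂ = 212.
Market 2: 14P₂ - 3P₁ = 394.
Eliminating P₂: 14×(1) + 3×(2) gives 131P₁ = 4150, so P₁ = 4150/131.
Back-substitute into (2): P₂ = (394 + 3×4150/131) / 14 = 4576/131.

P₁ = 4150/131, P₂ = 4576/131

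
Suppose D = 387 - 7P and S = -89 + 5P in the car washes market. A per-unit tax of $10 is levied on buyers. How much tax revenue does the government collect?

Tax revenue = 2405/3

Pre-tax equilibrium: P* = 119/3, Q* = 328/3.
Tax on buyers shifts demand to D = 387 − 7(P + 10) = 317 - 7P.
317 - 7P = -89 + 5P gives seller price Ps = 203/6; buyers pay Pb = 203/6 + 10 = 263/6.
New quantity: Q = 387 − 7(263/6) = 481/6.
Revenue = 10 × 481/6 = 2405/3.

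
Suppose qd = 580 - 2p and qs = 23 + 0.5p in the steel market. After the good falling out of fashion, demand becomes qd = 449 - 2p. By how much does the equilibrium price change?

Δp = -52.4

Original equilibrium: p* = 222.8, q* = 134.4.
New equilibrium: 449 - 2p = 23 + 0.5p, so 426 = 2.5p and p' = 170.4; q' = 449 − 2(170.4) = 108.2.
Change in price: 170.4 − 222.8 = -52.4.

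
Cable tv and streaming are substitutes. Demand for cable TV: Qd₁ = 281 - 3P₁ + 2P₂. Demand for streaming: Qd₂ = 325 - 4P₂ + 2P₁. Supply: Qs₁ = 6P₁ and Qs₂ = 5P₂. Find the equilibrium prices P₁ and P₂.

P₁ = 289/7, P₂ = 317/7

Market 1: 281 - 3P₁ + 2P₂ = 6P₁ → 9P₁ - 2P₂ = 281.
Market 2: 9P₂ - 2P₁ = 325.
Eliminating P₂: 9×(1) + 2×(2) gives 77P₁ = 3179, so P₁ = 289/7.
Back-substitute into (2): P₂ = (325 + 2×289/7) / 9 = 317/7.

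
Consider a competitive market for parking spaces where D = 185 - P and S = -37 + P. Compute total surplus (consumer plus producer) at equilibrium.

Total surplus = 5476

Equilibrium: 185 - P = -37 + P gives P* = 111, Q* = 74.
Demand choke price: P = 185; supply starts at P = 37.
CS = ½(185 − 111)(74) = 2738; PS = ½(111 − 37)(74) = 2738.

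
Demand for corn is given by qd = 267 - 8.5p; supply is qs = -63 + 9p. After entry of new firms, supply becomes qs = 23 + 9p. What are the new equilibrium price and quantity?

Original equilibrium: p* = 132/7, q* = 747/7.
New equilibrium: 267 - 8.5p = 23 + 9p, so 244 = 17.5p and p' = 488/35; q' = 267 − 8.5(488/35) = 5197/35.

p' = 488/35, q' = 5197/35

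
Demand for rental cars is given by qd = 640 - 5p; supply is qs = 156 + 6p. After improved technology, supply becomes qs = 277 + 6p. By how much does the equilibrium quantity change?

Δq = 55

Original equilibrium: p* = 44, q* = 420.
New equilibrium: 640 - 5p = 277 + 6p, so 363 = 11p and p' = 33; q' = 640 − 5(33) = 475.
Change in quantity: 475 − 420 = 55.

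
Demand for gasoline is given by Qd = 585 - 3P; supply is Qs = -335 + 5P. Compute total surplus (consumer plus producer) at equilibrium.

Equilibrium: 585 - 3P = -335 + 5P gives P* = 115, Q* = 240.
Demand choke price: P = 195; supply starts at P = 67.
CS = ½(195 − 115)(240) = 9600; PS = ½(115 − 67)(240) = 5760.

Total surplus = 15360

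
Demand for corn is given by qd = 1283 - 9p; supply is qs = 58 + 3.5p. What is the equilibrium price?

Set qd = qs: 1283 - 9p = 58 + 3.5p.
1225 = 12.5p, so p* = 98.
q* = 1283 − 9(98) = 401.

p* = 98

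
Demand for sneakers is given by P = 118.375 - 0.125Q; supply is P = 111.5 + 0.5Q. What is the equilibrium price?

P* = 117

Set the two price expressions equal: 118.375 - 0.125Q = 111.5 + 0.5Q.
6.875 = 0.625Q, so Q* = 11.
P* = 118.375 − (0.125)(11) = 117.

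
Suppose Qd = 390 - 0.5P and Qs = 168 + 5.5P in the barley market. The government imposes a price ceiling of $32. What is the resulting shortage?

Shortage = 30

Equilibrium price would be P* = 37, so the ceiling at 32 binds.
At P = 32: Qd = 390 − 0.5(32) = 374, Qs = 168 + 5.5(32) = 344.
Shortage = 374 − 344 = 30.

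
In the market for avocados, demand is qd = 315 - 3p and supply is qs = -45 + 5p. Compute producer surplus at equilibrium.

Producer surplus = 3240

Equilibrium: 315 - 3p = -45 + 5p gives p* = 45, q* = 180.
Supply starts at p = 9 (where qs = 0).
PS = ½(45 − 9)(180) = 3240.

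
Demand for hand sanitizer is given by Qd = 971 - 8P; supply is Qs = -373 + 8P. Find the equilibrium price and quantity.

P* = 84, Q* = 299

Set Qd = Qs: 971 - 8P = -373 + 8P.
1344 = 16P, so P* = 84.
Q* = 971 − 8(84) = 299.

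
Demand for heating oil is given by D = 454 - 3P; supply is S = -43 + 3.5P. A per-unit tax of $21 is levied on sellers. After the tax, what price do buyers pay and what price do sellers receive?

Buyers pay 1141/13, sellers receive 868/13

Pre-tax equilibrium: P* = 994/13, Q* = 2920/13.
Tax on sellers shifts supply to S = -43 + 3.5(P − 21) = -116.5 + 3.5P.
454 - 3P = -116.5 + 3.5P gives buyer price Pb = 1141/13; sellers receive Ps = 1141/13 − 21 = 868/13.
New quantity: Q = 454 − 3(1141/13) = 2479/13.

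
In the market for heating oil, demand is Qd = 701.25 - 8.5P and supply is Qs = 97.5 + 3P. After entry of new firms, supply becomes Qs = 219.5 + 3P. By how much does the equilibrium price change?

Original equilibrium: P* = 52.5, Q* = 255.
New equilibrium: 701.25 - 8.5P = 219.5 + 3P, so 481.75 = 11.5P and P' = 1927/46; Q' = 701.25 − 8.5(1927/46) = 7939/23.
Change in price: 1927/46 − 52.5 = -244/23.

ΔP = -244/23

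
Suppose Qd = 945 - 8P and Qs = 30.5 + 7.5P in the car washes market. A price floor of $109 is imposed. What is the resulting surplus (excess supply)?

Equilibrium price would be P* = 59, so the floor at 109 binds.
At P = 109: Qd = 73, Qs = 848.
Surplus = 848 − 73 = 775.

Surplus = 775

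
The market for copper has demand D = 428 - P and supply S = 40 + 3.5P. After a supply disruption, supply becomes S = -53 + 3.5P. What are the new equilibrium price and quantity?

Original equilibrium: P* = 776/9, Q* = 3076/9.
New equilibrium: 428 - P = -53 + 3.5P, so 481 = 4.5P and P' = 962/9; Q' = 428 − 1(962/9) = 2890/9.

P' = 962/9, Q' = 2890/9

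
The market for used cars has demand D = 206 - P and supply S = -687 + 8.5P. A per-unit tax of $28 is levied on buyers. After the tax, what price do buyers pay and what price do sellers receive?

Buyers pay 2262/19, sellers receive 1730/19

Pre-tax equilibrium: P* = 94, Q* = 112.
Tax on buyers shifts demand to D = 206 − 1(P + 28) = 178 - P.
178 - P = -687 + 8.5P gives seller price Ps = 1730/19; buyers pay Pb = 1730/19 + 28 = 2262/19.
New quantity: Q = 206 − 1(2262/19) = 1652/19.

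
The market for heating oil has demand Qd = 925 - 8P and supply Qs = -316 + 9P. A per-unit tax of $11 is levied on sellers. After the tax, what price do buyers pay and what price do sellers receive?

Buyers pay 1340/17, sellers receive 1153/17

Pre-tax equilibrium: P* = 73, Q* = 341.
Tax on sellers shifts supply to Qs = -316 + 9(P − 11) = -415 + 9P.
925 - 8P = -415 + 9P gives buyer price Pb = 1340/17; sellers receive Ps = 1340/17 − 11 = 1153/17.
New quantity: Q = 925 − 8(1340/17) = 5005/17.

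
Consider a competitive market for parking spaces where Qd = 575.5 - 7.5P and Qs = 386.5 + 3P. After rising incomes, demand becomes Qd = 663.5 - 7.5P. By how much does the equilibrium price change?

ΔP = 176/21

Original equilibrium: P* = 18, Q* = 440.5.
New equilibrium: 663.5 - 7.5P = 386.5 + 3P, so 277 = 10.5P and P' = 554/21; Q' = 663.5 − 7.5(554/21) = 6519/14.
Change in price: 554/21 − 18 = 176/21.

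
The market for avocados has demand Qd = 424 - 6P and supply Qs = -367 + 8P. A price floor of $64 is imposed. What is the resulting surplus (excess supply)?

Surplus = 105

Equilibrium price would be P* = 56.5, so the floor at 64 binds.
At P = 64: Qd = 40, Qs = 145.
Surplus = 145 − 40 = 105.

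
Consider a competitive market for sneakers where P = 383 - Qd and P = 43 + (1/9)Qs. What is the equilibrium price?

P* = 77

Set the two price expressions equal: 383 - Q = 43 + (1/9)Q.
340 = (10/9)Q, so Q* = 306.
P* = 383 − (1)(306) = 77.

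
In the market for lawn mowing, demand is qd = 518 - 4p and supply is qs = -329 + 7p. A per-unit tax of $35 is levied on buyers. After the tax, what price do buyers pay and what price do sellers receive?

Pre-tax equilibrium: p* = 77, q* = 210.
Tax on buyers shifts demand to qd = 518 − 4(p + 35) = 378 - 4p.
378 - 4p = -329 + 7p gives seller price ps = 707/11; buyers pay pb = 707/11 + 35 = 1092/11.
New quantity: q = 518 − 4(1092/11) = 1330/11.

Buyers pay 1092/11, sellers receive 707/11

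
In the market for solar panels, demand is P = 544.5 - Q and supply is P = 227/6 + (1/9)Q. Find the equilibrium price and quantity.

P* = 88.5, Q* = 456

Set the two price expressions equal: 544.5 - Q = 227/6 + (1/9)Q.
1520/3 = (10/9)Q, so Q* = 456.
P* = 544.5 − (1)(456) = 88.5.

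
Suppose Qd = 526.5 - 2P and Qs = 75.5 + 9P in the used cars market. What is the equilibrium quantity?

Set Qd = Qs: 526.5 - 2P = 75.5 + 9P.
451 = 11P, so P* = 41.
Q* = 526.5 − 2(41) = 444.5.

Q* = 444.5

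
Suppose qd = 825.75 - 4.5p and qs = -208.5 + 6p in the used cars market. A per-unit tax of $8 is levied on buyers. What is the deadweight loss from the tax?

Pre-tax equilibrium: p* = 98.5, q* = 382.5.
Tax on buyers shifts demand to qd = 825.75 − 4.5(p + 8) = 789.75 - 4.5p.
789.75 - 4.5p = -208.5 + 6p gives seller price ps = 1331/14; buyers pay pb = 1331/14 + 8 = 1443/14.
New quantity: q = 825.75 − 4.5(1443/14) = 5067/14.
DWL = ½ × 8 × (382.5 − 5067/14) = 576/7.

Deadweight loss = 576/7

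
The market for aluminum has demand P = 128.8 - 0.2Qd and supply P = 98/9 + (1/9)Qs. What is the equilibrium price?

Set the two price expressions equal: 128.8 - 0.2Q = 98/9 + (1/9)Q.
5306/45 = (14/45)Q, so Q* = 379.
P* = 128.8 − (0.2)(379) = 53.

P* = 53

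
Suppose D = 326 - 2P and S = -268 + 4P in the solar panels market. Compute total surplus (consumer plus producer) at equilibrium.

Total surplus = 6144

Equilibrium: 326 - 2P = -268 + 4P gives P* = 99, Q* = 128.
Demand choke price: P = 163; supply starts at P = 67.
CS = ½(163 − 99)(128) = 4096; PS = ½(99 − 67)(128) = 2048.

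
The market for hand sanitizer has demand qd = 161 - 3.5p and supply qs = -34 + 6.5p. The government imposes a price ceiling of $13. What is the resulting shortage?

Equilibrium price would be p* = 19.5, so the ceiling at 13 binds.
At p = 13: qd = 161 − 3.5(13) = 115.5, qs = -34 + 6.5(13) = 50.5.
Shortage = 115.5 − 50.5 = 65.

Shortage = 65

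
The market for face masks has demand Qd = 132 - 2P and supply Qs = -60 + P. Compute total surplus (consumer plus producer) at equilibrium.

Equilibrium: 132 - 2P = -60 + P gives P* = 64, Q* = 4.
Demand choke price: P = 66; supply starts at P = 60.
CS = ½(66 − 64)(4) = 4; PS = ½(64 − 60)(4) = 8.

Total surplus = 12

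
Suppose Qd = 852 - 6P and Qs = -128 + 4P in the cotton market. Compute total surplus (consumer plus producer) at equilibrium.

Total surplus = 14520

Equilibrium: 852 - 6P = -128 + 4P gives P* = 98, Q* = 264.
Demand choke price: P = 142; supply starts at P = 32.
CS = ½(142 − 98)(264) = 5808; PS = ½(98 − 32)(264) = 8712.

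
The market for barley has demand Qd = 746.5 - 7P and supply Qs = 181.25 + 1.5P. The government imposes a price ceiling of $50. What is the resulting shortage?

Equilibrium price would be P* = 66.5, so the ceiling at 50 binds.
At P = 50: Qd = 746.5 − 7(50) = 396.5, Qs = 181.25 + 1.5(50) = 256.25.
Shortage = 396.5 − 256.25 = 140.25.

Shortage = 140.25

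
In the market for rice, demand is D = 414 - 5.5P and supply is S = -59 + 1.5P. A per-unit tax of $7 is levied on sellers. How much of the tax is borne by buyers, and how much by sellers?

Pre-tax equilibrium: P* = 473/7, Q* = 593/14.
Tax on sellers shifts supply to S = -59 + 1.5(P − 7) = -69.5 + 1.5P.
414 - 5.5P = -69.5 + 1.5P gives buyer price Pb = 967/14; sellers receive Ps = 967/14 − 7 = 869/14.
New quantity: Q = 414 − 5.5(967/14) = 955/28.
Buyer burden = 967/14 − 473/7 = 1.5; seller burden = 473/7 − 869/14 = 5.5.

Buyers bear $1.5, sellers bear $5.5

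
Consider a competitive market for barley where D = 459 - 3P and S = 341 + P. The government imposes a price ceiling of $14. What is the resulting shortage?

Equilibrium price would be P* = 29.5, so the ceiling at 14 binds.
At P = 14: D = 459 − 3(14) = 417, S = 341 + 1(14) = 355.
Shortage = 417 − 355 = 62.

Shortage = 62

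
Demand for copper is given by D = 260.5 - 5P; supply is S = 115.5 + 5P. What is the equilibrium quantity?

Set D = S: 260.5 - 5P = 115.5 + 5P.
145 = 10P, so P* = 14.5.
Q* = 260.5 − 5(14.5) = 188.

Q* = 188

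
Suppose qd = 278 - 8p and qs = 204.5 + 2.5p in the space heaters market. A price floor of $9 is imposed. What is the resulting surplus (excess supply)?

Equilibrium price would be p* = 7, so the floor at 9 binds.
At p = 9: qd = 206, qs = 227.
Surplus = 227 − 206 = 21.

Surplus = 21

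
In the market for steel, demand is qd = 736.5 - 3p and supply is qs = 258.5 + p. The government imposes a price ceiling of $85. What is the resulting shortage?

Equilibrium price would be p* = 119.5, so the ceiling at 85 binds.
At p = 85: qd = 736.5 − 3(85) = 481.5, qs = 258.5 + 1(85) = 343.5.
Shortage = 481.5 − 343.5 = 138.

Shortage = 138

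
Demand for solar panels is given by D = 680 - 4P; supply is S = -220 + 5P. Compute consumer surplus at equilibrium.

Consumer surplus = 9800

Equilibrium: 680 - 4P = -220 + 5P gives P* = 100, Q* = 280.
Demand choke price (D = 0): P = 170.
CS = ½(170 − 100)(280) = 9800.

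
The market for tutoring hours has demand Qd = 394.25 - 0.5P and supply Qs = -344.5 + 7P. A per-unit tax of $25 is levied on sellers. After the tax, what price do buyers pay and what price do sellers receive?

Pre-tax equilibrium: P* = 98.5, Q* = 345.
Tax on sellers shifts supply to Qs = -344.5 + 7(P − 25) = -519.5 + 7P.
394.25 - 0.5P = -519.5 + 7P gives buyer price Pb = 731/6; sellers receive Ps = 731/6 − 25 = 581/6.
New quantity: Q = 394.25 − 0.5(731/6) = 1000/3.

Buyers pay 731/6, sellers receive 581/6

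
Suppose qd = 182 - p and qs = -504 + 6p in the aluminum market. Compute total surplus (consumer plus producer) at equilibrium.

Total surplus = 4116

Equilibrium: 182 - p = -504 + 6p gives p* = 98, q* = 84.
Demand choke price: p = 182; supply starts at p = 84.
CS = ½(182 − 98)(84) = 3528; PS = ½(98 − 84)(84) = 588.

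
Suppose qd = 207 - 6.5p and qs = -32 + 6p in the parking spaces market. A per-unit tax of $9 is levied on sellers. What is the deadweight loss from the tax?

Deadweight loss = 126.36

Pre-tax equilibrium: p* = 19.12, q* = 82.72.
Tax on sellers shifts supply to qs = -32 + 6(p − 9) = -86 + 6p.
207 - 6.5p = -86 + 6p gives buyer price pb = 23.44; sellers receive ps = 23.44 − 9 = 14.44.
New quantity: q = 207 − 6.5(23.44) = 54.64.
DWL = ½ × 9 × (82.72 − 54.64) = 126.36.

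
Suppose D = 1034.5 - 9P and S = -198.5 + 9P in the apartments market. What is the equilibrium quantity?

Q* = 418

Set D = S: 1034.5 - 9P = -198.5 + 9P.
1233 = 18P, so P* = 68.5.
Q* = 1034.5 − 9(68.5) = 418.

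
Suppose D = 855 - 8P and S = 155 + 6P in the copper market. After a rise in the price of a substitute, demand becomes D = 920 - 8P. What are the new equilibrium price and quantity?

Original equilibrium: P* = 50, Q* = 455.
New equilibrium: 920 - 8P = 155 + 6P, so 765 = 14P and P' = 765/14; Q' = 920 − 8(765/14) = 3380/7.

P' = 765/14, Q' = 3380/7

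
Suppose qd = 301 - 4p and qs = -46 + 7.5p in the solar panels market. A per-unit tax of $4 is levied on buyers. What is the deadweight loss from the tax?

Pre-tax equilibrium: p* = 694/23, q* = 4147/23.
Tax on buyers shifts demand to qd = 301 − 4(p + 4) = 285 - 4p.
285 - 4p = -46 + 7.5p gives seller price ps = 662/23; buyers pay pb = 662/23 + 4 = 754/23.
New quantity: q = 301 − 4(754/23) = 3907/23.
DWL = ½ × 4 × (4147/23 − 3907/23) = 480/23.

Deadweight loss = 480/23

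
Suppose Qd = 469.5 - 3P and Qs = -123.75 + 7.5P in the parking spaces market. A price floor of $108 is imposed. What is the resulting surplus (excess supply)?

Equilibrium price would be P* = 56.5, so the floor at 108 binds.
At P = 108: Qd = 145.5, Qs = 686.25.
Surplus = 686.25 − 145.5 = 540.75.

Surplus = 540.75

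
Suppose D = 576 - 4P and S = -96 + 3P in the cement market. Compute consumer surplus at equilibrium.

Equilibrium: 576 - 4P = -96 + 3P gives P* = 96, Q* = 192.
Demand choke price (D = 0): P = 144.
CS = ½(144 − 96)(192) = 4608.

Consumer surplus = 4608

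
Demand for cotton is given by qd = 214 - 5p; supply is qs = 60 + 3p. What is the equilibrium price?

p* = 19.25

Set qd = qs: 214 - 5p = 60 + 3p.
154 = 8p, so p* = 19.25.
q* = 214 − 5(19.25) = 117.75.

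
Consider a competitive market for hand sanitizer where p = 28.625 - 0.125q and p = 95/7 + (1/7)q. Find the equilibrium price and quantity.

Set the two price expressions equal: 28.625 - 0.125q = 95/7 + (1/7)q.
843/56 = (15/56)q, so q* = 56.2.
p* = 28.625 − (0.125)(56.2) = 21.6.

p* = 21.6, q* = 56.2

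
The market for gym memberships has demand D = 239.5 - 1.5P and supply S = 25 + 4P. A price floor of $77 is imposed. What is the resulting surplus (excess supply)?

Surplus = 209

Equilibrium price would be P* = 39, so the floor at 77 binds.
At P = 77: D = 124, S = 333.
Surplus = 333 − 124 = 209.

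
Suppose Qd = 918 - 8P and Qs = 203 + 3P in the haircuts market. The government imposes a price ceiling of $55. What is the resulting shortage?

Shortage = 110

Equilibrium price would be P* = 65, so the ceiling at 55 binds.
At P = 55: Qd = 918 − 8(55) = 478, Qs = 203 + 3(55) = 368.
Shortage = 478 − 368 = 110.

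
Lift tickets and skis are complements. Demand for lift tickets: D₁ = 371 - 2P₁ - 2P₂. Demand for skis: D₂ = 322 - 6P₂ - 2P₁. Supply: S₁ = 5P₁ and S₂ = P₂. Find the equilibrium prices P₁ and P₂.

P₁ = 43.4, P₂ = 33.6

Market 1: 371 - 2P₁ - 2P₂ = 5P₁ → 7P₁ + 2P₂ = 371.
Market 2: 7P₂ + 2P₁ = 322.
Eliminating P₂: 7×(1) − 2×(2) gives 45P₁ = 1953, so P₁ = 43.4.
Back-substitute into (2): P₂ = (322 − 2×43.4) / 7 = 33.6.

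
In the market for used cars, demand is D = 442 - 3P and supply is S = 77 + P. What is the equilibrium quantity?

Q* = 168.25

Set D = S: 442 - 3P = 77 + P.
365 = 4P, so P* = 91.25.
Q* = 442 − 3(91.25) = 168.25.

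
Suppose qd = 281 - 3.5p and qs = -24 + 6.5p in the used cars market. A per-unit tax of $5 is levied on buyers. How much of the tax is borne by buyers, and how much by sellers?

Buyers bear $3.25, sellers bear $1.75

Pre-tax equilibrium: p* = 30.5, q* = 174.25.
Tax on buyers shifts demand to qd = 281 − 3.5(p + 5) = 263.5 - 3.5p.
263.5 - 3.5p = -24 + 6.5p gives seller price ps = 28.75; buyers pay pb = 28.75 + 5 = 33.75.
New quantity: q = 281 − 3.5(33.75) = 162.875.
Buyer burden = 33.75 − 30.5 = 3.25; seller burden = 30.5 − 28.75 = 1.75.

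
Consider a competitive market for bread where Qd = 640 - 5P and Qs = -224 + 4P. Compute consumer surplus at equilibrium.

Equilibrium: 640 - 5P = -224 + 4P gives P* = 96, Q* = 160.
Demand choke price (Qd = 0): P = 128.
CS = ½(128 − 96)(160) = 2560.

Consumer surplus = 2560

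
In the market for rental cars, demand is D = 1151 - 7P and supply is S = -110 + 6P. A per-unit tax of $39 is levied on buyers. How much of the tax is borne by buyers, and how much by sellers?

Pre-tax equilibrium: P* = 97, Q* = 472.
Tax on buyers shifts demand to D = 1151 − 7(P + 39) = 878 - 7P.
878 - 7P = -110 + 6P gives seller price Ps = 76; buyers pay Pb = 76 + 39 = 115.
New quantity: Q = 1151 − 7(115) = 346.
Buyer burden = 115 − 97 = 18; seller burden = 97 − 76 = 21.

Buyers bear $18, sellers bear $21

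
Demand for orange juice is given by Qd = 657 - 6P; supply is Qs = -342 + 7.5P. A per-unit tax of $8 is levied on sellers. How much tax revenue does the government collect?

Pre-tax equilibrium: P* = 74, Q* = 213.
Tax on sellers shifts supply to Qs = -342 + 7.5(P − 8) = -402 + 7.5P.
657 - 6P = -402 + 7.5P gives buyer price Pb = 706/9; sellers receive Ps = 706/9 − 8 = 634/9.
New quantity: Q = 657 − 6(706/9) = 559/3.
Revenue = 8 × 559/3 = 4472/3.

Tax revenue = 4472/3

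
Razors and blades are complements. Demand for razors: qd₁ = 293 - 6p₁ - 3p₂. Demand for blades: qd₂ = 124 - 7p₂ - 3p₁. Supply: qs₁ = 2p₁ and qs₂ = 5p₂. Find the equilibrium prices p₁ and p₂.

Market 1: 293 - 6p₁ - 3p₂ = 2p₁ → 8p₁ + 3p₂ = 293.
Market 2: 12p₂ + 3p₁ = 124.
Eliminating p₂: 12×(1) − 3×(2) gives 87p₁ = 3144, so p₁ = 1048/29.
Back-substitute into (2): p₂ = (124 − 3×1048/29) / 12 = 113/87.

p₁ = 1048/29, p₂ = 113/87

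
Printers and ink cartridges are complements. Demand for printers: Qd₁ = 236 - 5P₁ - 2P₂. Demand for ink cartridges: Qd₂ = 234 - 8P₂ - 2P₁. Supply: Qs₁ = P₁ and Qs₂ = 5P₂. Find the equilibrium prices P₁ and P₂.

Market 1: 236 - 5P₁ - 2P₂ = P₁ → 6P₁ + 2P₂ = 236.
Market 2: 13P₂ + 2P₁ = 234.
Eliminating P₂: 13×(1) − 2×(2) gives 74P₁ = 2600, so P₁ = 1300/37.
Back-substitute into (2): P₂ = (234 − 2×1300/37) / 13 = 466/37.

P₁ = 1300/37, P₂ = 466/37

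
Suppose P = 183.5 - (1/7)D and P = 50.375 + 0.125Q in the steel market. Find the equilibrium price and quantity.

Set the two price expressions equal: 183.5 - (1/7)Q = 50.375 + 0.125Q.
133.125 = (15/56)Q, so Q* = 497.
P* = 183.5 − (1/7)(497) = 112.5.

P* = 112.5, Q* = 497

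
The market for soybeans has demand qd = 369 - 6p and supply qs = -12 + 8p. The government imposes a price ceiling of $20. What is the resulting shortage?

Shortage = 101

Equilibrium price would be p* = 381/14, so the ceiling at 20 binds.
At p = 20: qd = 369 − 6(20) = 249, qs = -12 + 8(20) = 148.
Shortage = 249 − 148 = 101.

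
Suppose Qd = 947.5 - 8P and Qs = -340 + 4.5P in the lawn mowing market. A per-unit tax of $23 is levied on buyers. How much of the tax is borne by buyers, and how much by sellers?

Pre-tax equilibrium: P* = 103, Q* = 123.5.
Tax on buyers shifts demand to Qd = 947.5 − 8(P + 23) = 763.5 - 8P.
763.5 - 8P = -340 + 4.5P gives seller price Ps = 88.28; buyers pay Pb = 88.28 + 23 = 111.28.
New quantity: Q = 947.5 − 8(111.28) = 57.26.
Buyer burden = 111.28 − 103 = 8.28; seller burden = 103 − 88.28 = 14.72.

Buyers bear $8.28, sellers bear $14.72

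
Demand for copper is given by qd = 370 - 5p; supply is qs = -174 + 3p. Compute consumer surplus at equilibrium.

Consumer surplus = 90

Equilibrium: 370 - 5p = -174 + 3p gives p* = 68, q* = 30.
Demand choke price (qd = 0): p = 74.
CS = ½(74 − 68)(30) = 90.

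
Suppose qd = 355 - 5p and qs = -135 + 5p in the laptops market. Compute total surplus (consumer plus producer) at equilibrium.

Equilibrium: 355 - 5p = -135 + 5p gives p* = 49, q* = 110.
Demand choke price: p = 71; supply starts at p = 27.
CS = ½(71 − 49)(110) = 1210; PS = ½(49 − 27)(110) = 1210.

Total surplus = 2420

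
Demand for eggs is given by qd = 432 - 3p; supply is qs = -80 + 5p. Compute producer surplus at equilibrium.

Equilibrium: 432 - 3p = -80 + 5p gives p* = 64, q* = 240.
Supply starts at p = 16 (where qs = 0).
PS = ½(64 − 16)(240) = 5760.

Producer surplus = 5760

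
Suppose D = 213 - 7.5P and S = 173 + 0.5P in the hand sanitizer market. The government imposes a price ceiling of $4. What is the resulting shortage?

Equilibrium price would be P* = 5, so the ceiling at 4 binds.
At P = 4: D = 213 − 7.5(4) = 183, S = 173 + 0.5(4) = 175.
Shortage = 183 − 175 = 8.

Shortage = 8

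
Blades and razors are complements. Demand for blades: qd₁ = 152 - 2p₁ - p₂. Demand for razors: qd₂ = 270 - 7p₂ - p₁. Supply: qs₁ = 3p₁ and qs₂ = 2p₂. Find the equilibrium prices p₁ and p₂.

Market 1: 152 - 2p₁ - p₂ = 3p₁ → 5p₁ + p₂ = 152.
Market 2: 9p₂ + p₁ = 270.
Eliminating p₂: 9×(1) − 1×(2) gives 44p₁ = 1098, so p₁ = 549/22.
Back-substitute into (2): p₂ = (270 − 1×549/22) / 9 = 599/22.

p₁ = 549/22, p₂ = 599/22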